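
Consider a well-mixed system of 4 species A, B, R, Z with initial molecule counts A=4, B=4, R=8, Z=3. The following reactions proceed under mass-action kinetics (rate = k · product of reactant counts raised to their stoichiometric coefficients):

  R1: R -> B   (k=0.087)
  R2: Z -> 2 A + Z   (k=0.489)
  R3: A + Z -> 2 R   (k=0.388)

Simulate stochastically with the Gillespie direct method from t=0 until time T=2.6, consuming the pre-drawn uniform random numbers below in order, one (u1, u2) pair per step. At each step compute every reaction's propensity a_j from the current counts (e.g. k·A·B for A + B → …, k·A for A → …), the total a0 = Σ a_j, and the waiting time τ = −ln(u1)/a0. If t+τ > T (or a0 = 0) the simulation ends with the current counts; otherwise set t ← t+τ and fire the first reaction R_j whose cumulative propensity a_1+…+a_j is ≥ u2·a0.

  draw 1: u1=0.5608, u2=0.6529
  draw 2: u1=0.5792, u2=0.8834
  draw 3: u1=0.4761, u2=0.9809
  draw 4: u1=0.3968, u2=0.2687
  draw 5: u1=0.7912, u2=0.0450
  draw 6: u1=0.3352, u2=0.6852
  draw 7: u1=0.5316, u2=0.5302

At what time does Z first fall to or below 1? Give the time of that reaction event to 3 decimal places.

t=0.000: A=4 B=4 R=8 Z=3
Draw 1: a1=0.696, a2=1.467, a3=4.656, a0=6.819; τ=−ln(0.5608)/6.819=0.085 → t=0.085; u2·a0=0.6529·6.819=4.452; a1+a2=2.163 < 4.452 ≤ a1+…+a3=6.819 → R3 fires; A=3 B=4 R=10 Z=2
Draw 2: a1=0.870, a2=0.978, a3=2.328, a0=4.176; τ=−ln(0.5792)/4.176=0.131 → t=0.216; u2·a0=0.8834·4.176=3.689; a1+a2=1.848 < 3.689 ≤ a1+…+a3=4.176 → R3 fires; A=2 B=4 R=12 Z=1
Draw 3: a1=1.044, a2=0.489, a3=0.776, a0=2.309; τ=−ln(0.4761)/2.309=0.321 → t=0.537; u2·a0=0.9809·2.309=2.265; a1+a2=1.533 < 2.265 ≤ a1+…+a3=2.309 → R3 fires; A=1 B=4 R=14 Z=0
Draw 4: a1=1.218, a2=0.000, a3=0.000, a0=1.218; τ=−ln(0.3968)/1.218=0.759 → t=1.296; u2·a0=0.2687·1.218=0.327 ≤ a1=1.218 → R1 fires; A=1 B=5 R=13 Z=0
Draw 5: a1=1.131, a2=0.000, a3=0.000, a0=1.131; τ=−ln(0.7912)/1.131=0.207 → t=1.503; u2·a0=0.0450·1.131=0.051 ≤ a1=1.131 → R1 fires; A=1 B=6 R=12 Z=0
Draw 6: a1=1.044, a2=0.000, a3=0.000, a0=1.044; τ=−ln(0.3352)/1.044=1.047 → t=2.550; u2·a0=0.6852·1.044=0.715 ≤ a1=1.044 → R1 fires; A=1 B=7 R=11 Z=0
Draw 7: a1=0.957, a2=0.000, a3=0.000, a0=0.957; τ=−ln(0.5316)/0.957=0.660 → t=3.210 > T=2.6: stop.
Z first becomes ≤ 1 when it reaches 1 at the event at t=0.216.

Threshold first reached at t = 0.216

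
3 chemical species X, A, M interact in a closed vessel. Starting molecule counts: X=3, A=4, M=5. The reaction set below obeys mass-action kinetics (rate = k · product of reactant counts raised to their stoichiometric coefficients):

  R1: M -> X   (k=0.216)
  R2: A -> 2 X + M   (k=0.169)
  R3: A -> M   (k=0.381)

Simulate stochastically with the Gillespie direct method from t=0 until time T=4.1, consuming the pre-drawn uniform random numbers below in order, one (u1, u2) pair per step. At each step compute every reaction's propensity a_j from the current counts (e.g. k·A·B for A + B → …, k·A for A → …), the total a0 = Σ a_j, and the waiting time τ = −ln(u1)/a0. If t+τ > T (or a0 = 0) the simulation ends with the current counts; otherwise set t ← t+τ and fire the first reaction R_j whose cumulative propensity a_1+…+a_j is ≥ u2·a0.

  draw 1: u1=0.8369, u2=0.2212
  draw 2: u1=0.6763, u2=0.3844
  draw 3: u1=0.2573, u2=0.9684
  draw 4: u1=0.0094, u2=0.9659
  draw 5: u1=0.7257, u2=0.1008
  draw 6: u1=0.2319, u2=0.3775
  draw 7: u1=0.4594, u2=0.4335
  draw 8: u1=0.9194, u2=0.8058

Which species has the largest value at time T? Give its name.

Dominant species at T: X

t=0.000: X=3 A=4 M=5
Draw 1: a1=1.080, a2=0.676, a3=1.524, a0=3.280; τ=−ln(0.8369)/3.280=0.054 → t=0.054; u2·a0=0.2212·3.280=0.726 ≤ a1=1.080 → R1 fires; X=4 A=4 M=4
Draw 2: a1=0.864, a2=0.676, a3=1.524, a0=3.064; τ=−ln(0.6763)/3.064=0.128 → t=0.182; u2·a0=0.3844·3.064=1.178; a1=0.864 < 1.178 ≤ a1+a2=1.540 → R2 fires; X=6 A=3 M=5
Draw 3: a1=1.080, a2=0.507, a3=1.143, a0=2.730; τ=−ln(0.2573)/2.730=0.497 → t=0.679; u2·a0=0.9684·2.730=2.644; a1+a2=1.587 < 2.644 ≤ a1+…+a3=2.730 → R3 fires; X=6 A=2 M=6
Draw 4: a1=1.296, a2=0.338, a3=0.762, a0=2.396; τ=−ln(0.0094)/2.396=1.948 → t=2.627; u2·a0=0.9659·2.396=2.314; a1+a2=1.634 < 2.314 ≤ a1+…+a3=2.396 → R3 fires; X=6 A=1 M=7
Draw 5: a1=1.512, a2=0.169, a3=0.381, a0=2.062; τ=−ln(0.7257)/2.062=0.155 → t=2.783; u2·a0=0.1008·2.062=0.208 ≤ a1=1.512 → R1 fires; X=7 A=1 M=6
Draw 6: a1=1.296, a2=0.169, a3=0.381, a0=1.846; τ=−ln(0.2319)/1.846=0.792 → t=3.574; u2·a0=0.3775·1.846=0.697 ≤ a1=1.296 → R1 fires; X=8 A=1 M=5
Draw 7: a1=1.080, a2=0.169, a3=0.381, a0=1.630; τ=−ln(0.4594)/1.630=0.477 → t=4.051; u2·a0=0.4335·1.630=0.707 ≤ a1=1.080 → R1 fires; X=9 A=1 M=4
Draw 8: a1=0.864, a2=0.169, a3=0.381, a0=1.414; τ=−ln(0.9194)/1.414=0.059 → t=4.111 > T=4.1: stop.
At T=4.1: X=9 A=1 M=4; the largest is X.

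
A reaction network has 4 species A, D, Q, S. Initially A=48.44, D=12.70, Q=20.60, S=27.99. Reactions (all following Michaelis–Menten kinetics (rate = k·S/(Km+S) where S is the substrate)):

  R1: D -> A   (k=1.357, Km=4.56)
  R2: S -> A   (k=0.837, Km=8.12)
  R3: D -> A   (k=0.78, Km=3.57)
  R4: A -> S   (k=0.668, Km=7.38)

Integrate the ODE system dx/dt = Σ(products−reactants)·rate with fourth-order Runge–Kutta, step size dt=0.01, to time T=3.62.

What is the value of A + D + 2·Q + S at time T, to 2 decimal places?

Check how each reaction changes W = A + D + 2·Q + S (weight of products minus weight of reactants):
R1: D -> A: (1·1) − (1·1) = 1 − 1 = 0
R2: S -> A: (1·1) − (1·1) = 1 − 1 = 0
R3: D -> A: (1·1) − (1·1) = 1 − 1 = 0
R4: A -> S: (1·1) − (1·1) = 1 − 1 = 0
Every reaction leaves W unchanged, so W is conserved and no simulation is needed: W(T) = W(0) = 48.44 + 12.70 + 2·20.60 + 27.99 = 130.33

Value at T = 130.33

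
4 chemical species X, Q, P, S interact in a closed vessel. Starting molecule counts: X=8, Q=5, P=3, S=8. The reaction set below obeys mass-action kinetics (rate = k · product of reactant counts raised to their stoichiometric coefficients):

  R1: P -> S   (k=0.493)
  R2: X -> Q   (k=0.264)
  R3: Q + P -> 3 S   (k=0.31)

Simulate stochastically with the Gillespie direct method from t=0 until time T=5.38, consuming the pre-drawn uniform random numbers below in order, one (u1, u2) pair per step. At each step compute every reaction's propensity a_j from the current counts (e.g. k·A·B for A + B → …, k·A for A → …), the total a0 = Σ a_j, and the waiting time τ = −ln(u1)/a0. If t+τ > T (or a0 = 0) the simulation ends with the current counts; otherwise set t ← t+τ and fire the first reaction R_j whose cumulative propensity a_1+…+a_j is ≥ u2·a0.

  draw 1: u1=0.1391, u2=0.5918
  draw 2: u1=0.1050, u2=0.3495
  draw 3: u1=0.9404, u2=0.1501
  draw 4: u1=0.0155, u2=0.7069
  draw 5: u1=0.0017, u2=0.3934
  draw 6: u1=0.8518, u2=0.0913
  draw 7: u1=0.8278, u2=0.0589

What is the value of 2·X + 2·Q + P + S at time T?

Check how each reaction changes W = 2·X + 2·Q + P + S (weight of products minus weight of reactants):
R1: P -> S: (1·1) − (1·1) = 1 − 1 = 0
R2: X -> Q: (2·1) − (2·1) = 2 − 2 = 0
R3: Q + P -> 3 S: (1·3) − (2·1 + 1·1) = 3 − 3 = 0
Every reaction leaves W unchanged, so W is conserved and no simulation is needed: W(T) = W(0) = 2·8 + 2·5 + 3 + 8 = 37

Value at T = 37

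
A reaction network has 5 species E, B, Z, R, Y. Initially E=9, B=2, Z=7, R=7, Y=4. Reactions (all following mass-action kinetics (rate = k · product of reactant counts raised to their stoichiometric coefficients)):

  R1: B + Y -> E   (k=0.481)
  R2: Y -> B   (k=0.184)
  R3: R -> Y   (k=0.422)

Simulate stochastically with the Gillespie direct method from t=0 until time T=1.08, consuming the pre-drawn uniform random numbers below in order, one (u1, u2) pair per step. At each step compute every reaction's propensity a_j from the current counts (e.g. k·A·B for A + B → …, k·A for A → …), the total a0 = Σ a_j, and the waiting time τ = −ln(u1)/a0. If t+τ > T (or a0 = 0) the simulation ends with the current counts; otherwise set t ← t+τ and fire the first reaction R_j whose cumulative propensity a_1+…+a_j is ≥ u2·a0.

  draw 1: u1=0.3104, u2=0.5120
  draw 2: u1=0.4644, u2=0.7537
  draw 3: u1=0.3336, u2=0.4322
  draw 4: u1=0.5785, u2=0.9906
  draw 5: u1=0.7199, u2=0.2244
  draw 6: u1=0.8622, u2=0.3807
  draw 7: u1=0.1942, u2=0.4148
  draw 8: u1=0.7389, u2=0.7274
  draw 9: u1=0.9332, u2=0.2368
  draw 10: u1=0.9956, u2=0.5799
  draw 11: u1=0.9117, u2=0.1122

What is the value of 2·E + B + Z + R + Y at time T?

Check how each reaction changes W = 2·E + B + Z + R + Y (weight of products minus weight of reactants):
R1: B + Y -> E: (2·1) − (1·1 + 1·1) = 2 − 2 = 0
R2: Y -> B: (1·1) − (1·1) = 1 − 1 = 0
R3: R -> Y: (1·1) − (1·1) = 1 − 1 = 0
Every reaction leaves W unchanged, so W is conserved and no simulation is needed: W(T) = W(0) = 2·9 + 2 + 7 + 7 + 4 = 38

Value at T = 38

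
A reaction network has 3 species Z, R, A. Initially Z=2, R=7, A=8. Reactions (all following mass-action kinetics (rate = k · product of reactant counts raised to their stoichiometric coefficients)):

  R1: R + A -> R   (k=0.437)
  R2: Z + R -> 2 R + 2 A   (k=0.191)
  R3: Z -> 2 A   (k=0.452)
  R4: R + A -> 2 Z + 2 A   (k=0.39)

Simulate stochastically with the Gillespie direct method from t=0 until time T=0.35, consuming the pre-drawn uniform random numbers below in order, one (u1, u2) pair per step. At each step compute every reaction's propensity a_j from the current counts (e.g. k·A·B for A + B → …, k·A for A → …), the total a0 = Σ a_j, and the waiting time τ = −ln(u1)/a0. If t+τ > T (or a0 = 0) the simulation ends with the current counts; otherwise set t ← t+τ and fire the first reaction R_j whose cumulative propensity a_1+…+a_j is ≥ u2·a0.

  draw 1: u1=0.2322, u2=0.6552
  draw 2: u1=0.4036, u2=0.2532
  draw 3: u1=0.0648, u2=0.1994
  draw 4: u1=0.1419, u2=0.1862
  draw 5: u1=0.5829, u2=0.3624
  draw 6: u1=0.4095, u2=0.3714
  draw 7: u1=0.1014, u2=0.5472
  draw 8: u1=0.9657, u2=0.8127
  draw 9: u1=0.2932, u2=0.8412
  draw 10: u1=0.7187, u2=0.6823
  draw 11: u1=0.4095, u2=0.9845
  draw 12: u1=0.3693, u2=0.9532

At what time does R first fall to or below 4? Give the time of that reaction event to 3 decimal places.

Threshold first reached at t = 0.322

t=0.000: Z=2 R=7 A=8
Draw 1: a1=24.472, a2=2.674, a3=0.904, a4=21.840, a0=49.890; τ=−ln(0.2322)/49.890=0.029 → t=0.029; u2·a0=0.6552·49.890=32.688; a1+…+a3=28.050 < 32.688 ≤ a1+…+a4=49.890 → R4 fires; Z=4 R=6 A=9
Draw 2: a1=23.598, a2=4.584, a3=1.808, a4=21.060, a0=51.050; τ=−ln(0.4036)/51.050=0.018 → t=0.047; u2·a0=0.2532·51.050=12.926 ≤ a1=23.598 → R1 fires; Z=4 R=6 A=8
Draw 3: a1=20.976, a2=4.584, a3=1.808, a4=18.720, a0=46.088; τ=−ln(0.0648)/46.088=0.059 → t=0.106; u2·a0=0.1994·46.088=9.190 ≤ a1=20.976 → R1 fires; Z=4 R=6 A=7
Draw 4: a1=18.354, a2=4.584, a3=1.808, a4=16.380, a0=41.126; τ=−ln(0.1419)/41.126=0.047 → t=0.154; u2·a0=0.1862·41.126=7.658 ≤ a1=18.354 → R1 fires; Z=4 R=6 A=6
Draw 5: a1=15.732, a2=4.584, a3=1.808, a4=14.040, a0=36.164; τ=−ln(0.5829)/36.164=0.015 → t=0.169; u2·a0=0.3624·36.164=13.106 ≤ a1=15.732 → R1 fires; Z=4 R=6 A=5
Draw 6: a1=13.110, a2=4.584, a3=1.808, a4=11.700, a0=31.202; τ=−ln(0.4095)/31.202=0.029 → t=0.197; u2·a0=0.3714·31.202=11.588 ≤ a1=13.110 → R1 fires; Z=4 R=6 A=4
Draw 7: a1=10.488, a2=4.584, a3=1.808, a4=9.360, a0=26.240; τ=−ln(0.1014)/26.240=0.087 → t=0.285; u2·a0=0.5472·26.240=14.359; a1=10.488 < 14.359 ≤ a1+a2=15.072 → R2 fires; Z=3 R=7 A=6
Draw 8: a1=18.354, a2=4.011, a3=1.356, a4=16.380, a0=40.101; τ=−ln(0.9657)/40.101=0.001 → t=0.286; u2·a0=0.8127·40.101=32.590; a1+…+a3=23.721 < 32.590 ≤ a1+…+a4=40.101 → R4 fires; Z=5 R=6 A=7
Draw 9: a1=18.354, a2=5.730, a3=2.260, a4=16.380, a0=42.724; τ=−ln(0.2932)/42.724=0.029 → t=0.314; u2·a0=0.8412·42.724=35.939; a1+…+a3=26.344 < 35.939 ≤ a1+…+a4=42.724 → R4 fires; Z=7 R=5 A=8
Draw 10: a1=17.480, a2=6.685, a3=3.164, a4=15.600, a0=42.929; τ=−ln(0.7187)/42.929=0.008 → t=0.322; u2·a0=0.6823·42.929=29.290; a1+…+a3=27.329 < 29.290 ≤ a1+…+a4=42.929 → R4 fires; Z=9 R=4 A=9
Draw 11: a1=15.732, a2=6.876, a3=4.068, a4=14.040, a0=40.716; τ=−ln(0.4095)/40.716=0.022 → t=0.344; u2·a0=0.9845·40.716=40.085; a1+…+a3=26.676 < 40.085 ≤ a1+…+a4=40.716 → R4 fires; Z=11 R=3 A=10
Draw 12: a1=13.110, a2=6.303, a3=4.972, a4=11.700, a0=36.085; τ=−ln(0.3693)/36.085=0.028 → t=0.371 > T=0.35: stop.
R first becomes ≤ 4 when it reaches 4 at the event at t=0.322.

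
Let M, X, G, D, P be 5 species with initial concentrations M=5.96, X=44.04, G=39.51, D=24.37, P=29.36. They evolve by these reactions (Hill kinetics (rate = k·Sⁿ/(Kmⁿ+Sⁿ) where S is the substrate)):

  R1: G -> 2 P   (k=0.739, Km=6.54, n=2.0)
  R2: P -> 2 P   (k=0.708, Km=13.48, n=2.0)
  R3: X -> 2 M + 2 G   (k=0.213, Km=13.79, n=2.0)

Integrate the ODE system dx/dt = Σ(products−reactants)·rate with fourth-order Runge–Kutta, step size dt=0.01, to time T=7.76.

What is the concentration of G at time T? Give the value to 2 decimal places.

G at T = 36.94

RK4 with dt=0.01: 776 steps to T=7.76. Trajectory (selected grid times):
t=0.00: M=5.96 X=44.04 G=39.51 D=24.37 P=29.36
t=0.86: M=6.29 X=43.87 G=39.23 D=24.37 P=31.10
t=1.72: M=6.63 X=43.71 G=38.94 D=24.37 P=32.86
t=2.59: M=6.96 X=43.54 G=38.65 D=24.37 P=34.64
t=3.45: M=7.30 X=43.37 G=38.37 D=24.37 P=36.41
t=4.31: M=7.63 X=43.21 G=38.08 D=24.37 P=38.18
t=5.17: M=7.96 X=43.04 G=37.80 D=24.37 P=39.96
t=6.04: M=8.30 X=42.87 G=37.51 D=24.37 P=41.76
t=6.90: M=8.63 X=42.71 G=37.22 D=24.37 P=43.55
t=7.76: M=8.96 X=42.54 G=36.94 D=24.37 P=45.34
Read off G at T=7.76: 36.94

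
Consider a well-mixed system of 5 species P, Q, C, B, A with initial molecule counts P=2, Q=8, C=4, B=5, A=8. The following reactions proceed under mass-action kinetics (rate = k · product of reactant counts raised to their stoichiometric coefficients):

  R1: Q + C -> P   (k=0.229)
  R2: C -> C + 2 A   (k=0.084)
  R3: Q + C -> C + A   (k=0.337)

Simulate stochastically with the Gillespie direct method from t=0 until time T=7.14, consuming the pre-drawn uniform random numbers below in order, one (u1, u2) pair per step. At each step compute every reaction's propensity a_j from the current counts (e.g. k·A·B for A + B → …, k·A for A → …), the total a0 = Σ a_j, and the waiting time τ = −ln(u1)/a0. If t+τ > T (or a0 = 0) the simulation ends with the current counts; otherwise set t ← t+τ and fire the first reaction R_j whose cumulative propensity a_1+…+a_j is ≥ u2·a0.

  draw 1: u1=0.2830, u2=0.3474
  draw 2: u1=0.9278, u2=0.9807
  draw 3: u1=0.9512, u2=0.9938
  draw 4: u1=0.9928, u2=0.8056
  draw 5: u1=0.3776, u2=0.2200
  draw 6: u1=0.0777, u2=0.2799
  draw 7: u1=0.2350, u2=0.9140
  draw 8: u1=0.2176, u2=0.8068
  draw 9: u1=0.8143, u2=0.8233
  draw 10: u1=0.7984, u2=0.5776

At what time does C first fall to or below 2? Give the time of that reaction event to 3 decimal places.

t=0.000: P=2 Q=8 C=4 B=5 A=8
Draw 1: a1=7.328, a2=0.336, a3=10.784, a0=18.448; τ=−ln(0.2830)/18.448=0.068 → t=0.068; u2·a0=0.3474·18.448=6.409 ≤ a1=7.328 → R1 fires; P=3 Q=7 C=3 B=5 A=8
Draw 2: a1=4.809, a2=0.252, a3=7.077, a0=12.138; τ=−ln(0.9278)/12.138=0.006 → t=0.075; u2·a0=0.9807·12.138=11.904; a1+a2=5.061 < 11.904 ≤ a1+…+a3=12.138 → R3 fires; P=3 Q=6 C=3 B=5 A=9
Draw 3: a1=4.122, a2=0.252, a3=6.066, a0=10.440; τ=−ln(0.9512)/10.440=0.005 → t=0.079; u2·a0=0.9938·10.440=10.375; a1+a2=4.374 < 10.375 ≤ a1+…+a3=10.440 → R3 fires; P=3 Q=5 C=3 B=5 A=10
Draw 4: a1=3.435, a2=0.252, a3=5.055, a0=8.742; τ=−ln(0.9928)/8.742=0.001 → t=0.080; u2·a0=0.8056·8.742=7.043; a1+a2=3.687 < 7.043 ≤ a1+…+a3=8.742 → R3 fires; P=3 Q=4 C=3 B=5 A=11
Draw 5: a1=2.748, a2=0.252, a3=4.044, a0=7.044; τ=−ln(0.3776)/7.044=0.138 → t=0.218; u2·a0=0.2200·7.044=1.550 ≤ a1=2.748 → R1 fires; P=4 Q=3 C=2 B=5 A=11
Draw 6: a1=1.374, a2=0.168, a3=2.022, a0=3.564; τ=−ln(0.0777)/3.564=0.717 → t=0.935; u2·a0=0.2799·3.564=0.998 ≤ a1=1.374 → R1 fires; P=5 Q=2 C=1 B=5 A=11
Draw 7: a1=0.458, a2=0.084, a3=0.674, a0=1.216; τ=−ln(0.2350)/1.216=1.191 → t=2.126; u2·a0=0.9140·1.216=1.111; a1+a2=0.542 < 1.111 ≤ a1+…+a3=1.216 → R3 fires; P=5 Q=1 C=1 B=5 A=12
Draw 8: a1=0.229, a2=0.084, a3=0.337, a0=0.650; τ=−ln(0.2176)/0.650=2.346 → t=4.473; u2·a0=0.8068·0.650=0.524; a1+a2=0.313 < 0.524 ≤ a1+…+a3=0.650 → R3 fires; P=5 Q=0 C=1 B=5 A=13
Draw 9: a1=0.000, a2=0.084, a3=0.000, a0=0.084; τ=−ln(0.8143)/0.084=2.446 → t=6.918; u2·a0=0.8233·0.084=0.069; a1=0.000 < 0.069 ≤ a1+a2=0.084 → R2 fires; P=5 Q=0 C=1 B=5 A=15
Draw 10: a1=0.000, a2=0.084, a3=0.000, a0=0.084; τ=−ln(0.7984)/0.084=2.680 → t=9.598 > T=7.14: stop.
C first becomes ≤ 2 when it reaches 2 at the event at t=0.218.

Threshold first reached at t = 0.218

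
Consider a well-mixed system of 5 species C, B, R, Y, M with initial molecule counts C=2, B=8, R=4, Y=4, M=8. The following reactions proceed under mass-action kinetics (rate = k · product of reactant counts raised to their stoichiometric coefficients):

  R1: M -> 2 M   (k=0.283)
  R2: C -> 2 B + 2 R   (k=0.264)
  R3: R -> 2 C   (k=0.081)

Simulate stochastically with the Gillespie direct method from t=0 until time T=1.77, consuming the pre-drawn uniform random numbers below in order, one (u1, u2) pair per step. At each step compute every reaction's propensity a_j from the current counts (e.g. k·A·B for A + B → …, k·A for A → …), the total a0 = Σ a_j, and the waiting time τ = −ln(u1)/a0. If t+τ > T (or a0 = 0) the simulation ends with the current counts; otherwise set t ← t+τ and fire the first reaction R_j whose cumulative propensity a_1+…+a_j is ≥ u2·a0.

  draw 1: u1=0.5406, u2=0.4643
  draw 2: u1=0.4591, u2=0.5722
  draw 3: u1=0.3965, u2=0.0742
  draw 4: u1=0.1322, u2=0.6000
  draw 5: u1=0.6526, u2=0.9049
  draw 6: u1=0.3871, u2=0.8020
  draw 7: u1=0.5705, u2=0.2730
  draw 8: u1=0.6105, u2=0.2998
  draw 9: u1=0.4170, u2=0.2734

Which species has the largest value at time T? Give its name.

Dominant species at T: M

t=0.000: C=2 B=8 R=4 Y=4 M=8
Draw 1: a1=2.264, a2=0.528, a3=0.324, a0=3.116; τ=−ln(0.5406)/3.116=0.197 → t=0.197; u2·a0=0.4643·3.116=1.447 ≤ a1=2.264 → R1 fires; C=2 B=8 R=4 Y=4 M=9
Draw 2: a1=2.547, a2=0.528, a3=0.324, a0=3.399; τ=−ln(0.4591)/3.399=0.229 → t=0.426; u2·a0=0.5722·3.399=1.945 ≤ a1=2.547 → R1 fires; C=2 B=8 R=4 Y=4 M=10
Draw 3: a1=2.830, a2=0.528, a3=0.324, a0=3.682; τ=−ln(0.3965)/3.682=0.251 → t=0.678; u2·a0=0.0742·3.682=0.273 ≤ a1=2.830 → R1 fires; C=2 B=8 R=4 Y=4 M=11
Draw 4: a1=3.113, a2=0.528, a3=0.324, a0=3.965; τ=−ln(0.1322)/3.965=0.510 → t=1.188; u2·a0=0.6000·3.965=2.379 ≤ a1=3.113 → R1 fires; C=2 B=8 R=4 Y=4 M=12
Draw 5: a1=3.396, a2=0.528, a3=0.324, a0=4.248; τ=−ln(0.6526)/4.248=0.100 → t=1.288; u2·a0=0.9049·4.248=3.844; a1=3.396 < 3.844 ≤ a1+a2=3.924 → R2 fires; C=1 B=10 R=6 Y=4 M=12
Draw 6: a1=3.396, a2=0.264, a3=0.486, a0=4.146; τ=−ln(0.3871)/4.146=0.229 → t=1.517; u2·a0=0.8020·4.146=3.325 ≤ a1=3.396 → R1 fires; C=1 B=10 R=6 Y=4 M=13
Draw 7: a1=3.679, a2=0.264, a3=0.486, a0=4.429; τ=−ln(0.5705)/4.429=0.127 → t=1.644; u2·a0=0.2730·4.429=1.209 ≤ a1=3.679 → R1 fires; C=1 B=10 R=6 Y=4 M=14
Draw 8: a1=3.962, a2=0.264, a3=0.486, a0=4.712; τ=−ln(0.6105)/4.712=0.105 → t=1.749; u2·a0=0.2998·4.712=1.413 ≤ a1=3.962 → R1 fires; C=1 B=10 R=6 Y=4 M=15
Draw 9: a1=4.245, a2=0.264, a3=0.486, a0=4.995; τ=−ln(0.4170)/4.995=0.175 → t=1.924 > T=1.77: stop.
At T=1.77: C=1 B=10 R=6 Y=4 M=15; the largest is M.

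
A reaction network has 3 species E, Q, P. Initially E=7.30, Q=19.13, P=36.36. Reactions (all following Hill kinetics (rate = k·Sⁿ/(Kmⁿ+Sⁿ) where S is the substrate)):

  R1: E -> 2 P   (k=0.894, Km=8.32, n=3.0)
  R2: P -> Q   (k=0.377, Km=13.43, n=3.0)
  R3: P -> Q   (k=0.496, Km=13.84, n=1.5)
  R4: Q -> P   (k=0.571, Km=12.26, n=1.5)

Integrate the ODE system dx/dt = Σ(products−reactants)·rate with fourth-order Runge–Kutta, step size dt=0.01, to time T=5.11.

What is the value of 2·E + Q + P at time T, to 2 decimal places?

Check how each reaction changes W = 2·E + Q + P (weight of products minus weight of reactants):
R1: E -> 2 P: (1·2) − (2·1) = 2 − 2 = 0
R2: P -> Q: (1·1) − (1·1) = 1 − 1 = 0
R3: P -> Q: (1·1) − (1·1) = 1 − 1 = 0
R4: Q -> P: (1·1) − (1·1) = 1 − 1 = 0
Every reaction leaves W unchanged, so W is conserved and no simulation is needed: W(T) = W(0) = 2·7.30 + 19.13 + 36.36 = 70.09

Value at T = 70.09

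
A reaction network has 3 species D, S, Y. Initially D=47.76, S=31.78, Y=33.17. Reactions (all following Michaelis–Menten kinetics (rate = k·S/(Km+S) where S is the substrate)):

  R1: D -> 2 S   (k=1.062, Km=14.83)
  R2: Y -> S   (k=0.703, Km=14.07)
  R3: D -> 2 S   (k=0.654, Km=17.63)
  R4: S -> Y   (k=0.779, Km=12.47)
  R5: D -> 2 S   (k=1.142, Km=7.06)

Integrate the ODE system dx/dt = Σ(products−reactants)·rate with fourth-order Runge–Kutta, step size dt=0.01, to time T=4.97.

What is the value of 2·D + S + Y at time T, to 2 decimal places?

Value at T = 160.47

Check how each reaction changes W = 2·D + S + Y (weight of products minus weight of reactants):
R1: D -> 2 S: (1·2) − (2·1) = 2 − 2 = 0
R2: Y -> S: (1·1) − (1·1) = 1 − 1 = 0
R3: D -> 2 S: (1·2) − (2·1) = 2 − 2 = 0
R4: S -> Y: (1·1) − (1·1) = 1 − 1 = 0
R5: D -> 2 S: (1·2) − (2·1) = 2 − 2 = 0
Every reaction leaves W unchanged, so W is conserved and no simulation is needed: W(T) = W(0) = 2·47.76 + 31.78 + 33.17 = 160.47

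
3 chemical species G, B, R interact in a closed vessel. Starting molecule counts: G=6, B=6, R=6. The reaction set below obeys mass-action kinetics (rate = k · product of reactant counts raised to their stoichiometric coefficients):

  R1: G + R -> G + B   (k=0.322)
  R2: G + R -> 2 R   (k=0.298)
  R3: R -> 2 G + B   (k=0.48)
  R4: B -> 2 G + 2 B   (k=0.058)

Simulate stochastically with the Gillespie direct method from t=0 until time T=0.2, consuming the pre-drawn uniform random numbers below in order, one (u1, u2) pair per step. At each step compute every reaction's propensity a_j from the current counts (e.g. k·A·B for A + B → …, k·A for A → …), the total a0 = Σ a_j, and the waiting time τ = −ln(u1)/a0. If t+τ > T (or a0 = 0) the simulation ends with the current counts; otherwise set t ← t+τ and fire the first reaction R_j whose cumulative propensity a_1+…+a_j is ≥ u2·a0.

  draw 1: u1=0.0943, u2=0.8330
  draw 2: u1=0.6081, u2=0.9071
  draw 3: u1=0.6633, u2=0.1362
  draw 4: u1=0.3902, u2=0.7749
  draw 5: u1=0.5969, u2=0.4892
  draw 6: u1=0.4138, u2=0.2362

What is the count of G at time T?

t=0.000: G=6 B=6 R=6
Draw 1: a1=11.592, a2=10.728, a3=2.880, a4=0.348, a0=25.548; τ=−ln(0.0943)/25.548=0.092 → t=0.092; u2·a0=0.8330·25.548=21.281; a1=11.592 < 21.281 ≤ a1+a2=22.320 → R2 fires; G=5 B=6 R=7
Draw 2: a1=11.270, a2=10.430, a3=3.360, a4=0.348, a0=25.408; τ=−ln(0.6081)/25.408=0.020 → t=0.112; u2·a0=0.9071·25.408=23.048; a1+a2=21.700 < 23.048 ≤ a1+…+a3=25.060 → R3 fires; G=7 B=7 R=6
Draw 3: a1=13.524, a2=12.516, a3=2.880, a4=0.406, a0=29.326; τ=−ln(0.6633)/29.326=0.014 → t=0.126; u2·a0=0.1362·29.326=3.994 ≤ a1=13.524 → R1 fires; G=7 B=8 R=5
Draw 4: a1=11.270, a2=10.430, a3=2.400, a4=0.464, a0=24.564; τ=−ln(0.3902)/24.564=0.038 → t=0.164; u2·a0=0.7749·24.564=19.035; a1=11.270 < 19.035 ≤ a1+a2=21.700 → R2 fires; G=6 B=8 R=6
Draw 5: a1=11.592, a2=10.728, a3=2.880, a4=0.464, a0=25.664; τ=−ln(0.5969)/25.664=0.020 → t=0.184; u2·a0=0.4892·25.664=12.555; a1=11.592 < 12.555 ≤ a1+a2=22.320 → R2 fires; G=5 B=8 R=7
Draw 6: a1=11.270, a2=10.430, a3=3.360, a4=0.464, a0=25.524; τ=−ln(0.4138)/25.524=0.035 → t=0.219 > T=0.2: stop.
Read off G at T=0.2: 5

G at T = 5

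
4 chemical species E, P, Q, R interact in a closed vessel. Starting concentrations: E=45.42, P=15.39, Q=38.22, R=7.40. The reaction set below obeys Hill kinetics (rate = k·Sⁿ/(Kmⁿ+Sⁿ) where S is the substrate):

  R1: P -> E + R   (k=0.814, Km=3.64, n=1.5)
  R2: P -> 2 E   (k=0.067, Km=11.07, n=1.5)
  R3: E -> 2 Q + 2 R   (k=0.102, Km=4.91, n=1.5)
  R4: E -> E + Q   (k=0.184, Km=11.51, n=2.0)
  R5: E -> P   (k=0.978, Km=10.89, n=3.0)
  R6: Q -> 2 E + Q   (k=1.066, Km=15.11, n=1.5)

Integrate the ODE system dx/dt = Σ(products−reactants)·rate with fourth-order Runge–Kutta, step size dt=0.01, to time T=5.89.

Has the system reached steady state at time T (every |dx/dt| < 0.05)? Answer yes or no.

Steady state at T: no

RK4 with dt=0.01: 589 steps to T=5.89. Trajectory (selected grid times):
t=0.00: E=45.42 P=15.39 Q=38.22 R=7.40
t=0.65: E=46.37 P=15.52 Q=38.46 R=8.00
t=1.31: E=47.33 P=15.64 Q=38.71 R=8.62
t=1.96: E=48.29 P=15.77 Q=38.95 R=9.22
t=2.62: E=49.26 P=15.89 Q=39.19 R=9.83
t=3.27: E=50.22 P=16.02 Q=39.43 R=10.44
t=3.93: E=51.19 P=16.14 Q=39.68 R=11.06
t=4.58: E=52.15 P=16.27 Q=39.92 R=11.66
t=5.24: E=53.13 P=16.39 Q=40.17 R=12.28
t=5.89: E=54.10 P=16.52 Q=40.41 R=12.89
Rates at T: R1=0.7377, R2=0.0433, R3=0.0993, R4=0.1760, R5=0.9701, R6=0.8676
dx/dt at T (Σ net stoichiometry × rate): E=+1.4901, P=+0.1891, Q=+0.3746, R=+0.9363
Largest |dx/dt| is |+1.4901| (E) ≥ 0.05 → not steady.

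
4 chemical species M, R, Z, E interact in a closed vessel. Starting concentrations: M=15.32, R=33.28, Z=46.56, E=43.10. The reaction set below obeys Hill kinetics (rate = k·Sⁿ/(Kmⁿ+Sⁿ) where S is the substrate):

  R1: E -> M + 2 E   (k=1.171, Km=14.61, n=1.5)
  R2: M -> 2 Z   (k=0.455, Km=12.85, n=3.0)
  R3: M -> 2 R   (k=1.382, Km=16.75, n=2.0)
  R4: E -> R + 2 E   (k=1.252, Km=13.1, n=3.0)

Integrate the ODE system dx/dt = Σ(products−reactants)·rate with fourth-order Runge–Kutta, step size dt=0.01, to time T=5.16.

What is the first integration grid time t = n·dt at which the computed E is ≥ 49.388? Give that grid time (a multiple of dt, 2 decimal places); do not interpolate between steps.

Threshold first reached at t = 2.84

RK4 with dt=0.01: 516 steps to T=5.16. Trajectory (selected grid times):
t=0.00: M=15.32 R=33.28 Z=46.56 E=43.10
t=0.57: M=15.36 R=34.69 Z=46.89 E=44.35
t=1.15: M=15.40 R=36.14 Z=47.22 E=45.64
t=1.72: M=15.44 R=37.56 Z=47.55 E=46.90
t=2.29: M=15.48 R=38.98 Z=47.88 E=48.17
t=2.83: M=15.52 R=40.33 Z=48.19 E=49.38
t=2.84: M=15.52 R=40.36 Z=48.20 E=49.40
t=2.87: M=15.53 R=40.43 Z=48.21 E=49.47
t=3.44: M=15.57 R=41.86 Z=48.55 E=50.74
t=4.01: M=15.62 R=43.30 Z=48.88 E=52.03
t=4.59: M=15.67 R=44.76 Z=49.22 E=53.33
t=5.16: M=15.72 R=46.20 Z=49.55 E=54.62
E(2.83)=49.377 < 49.388 but E(2.84)=49.399 ≥ 49.388, so the first grid time is t=2.84.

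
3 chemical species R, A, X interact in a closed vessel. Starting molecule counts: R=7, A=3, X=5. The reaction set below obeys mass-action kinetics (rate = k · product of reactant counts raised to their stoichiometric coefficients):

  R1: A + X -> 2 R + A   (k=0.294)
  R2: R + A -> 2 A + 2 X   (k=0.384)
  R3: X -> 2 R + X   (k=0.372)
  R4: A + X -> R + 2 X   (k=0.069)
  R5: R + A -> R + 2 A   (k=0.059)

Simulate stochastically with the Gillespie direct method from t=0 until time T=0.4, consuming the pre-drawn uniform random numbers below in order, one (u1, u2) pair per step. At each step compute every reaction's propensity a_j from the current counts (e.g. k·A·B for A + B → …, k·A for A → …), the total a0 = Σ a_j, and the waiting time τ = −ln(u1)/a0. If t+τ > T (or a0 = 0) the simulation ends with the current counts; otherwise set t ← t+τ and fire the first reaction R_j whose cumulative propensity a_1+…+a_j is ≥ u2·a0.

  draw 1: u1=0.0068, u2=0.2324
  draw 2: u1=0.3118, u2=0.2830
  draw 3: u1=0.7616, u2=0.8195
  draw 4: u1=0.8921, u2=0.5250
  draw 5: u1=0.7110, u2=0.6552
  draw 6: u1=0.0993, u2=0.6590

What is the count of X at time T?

t=0.000: R=7 A=3 X=5
Draw 1: a1=4.410, a2=8.064, a3=1.860, a4=1.035, a5=1.239, a0=16.608; τ=−ln(0.0068)/16.608=0.301 → t=0.301; u2·a0=0.2324·16.608=3.860 ≤ a1=4.410 → R1 fires; R=9 A=3 X=4
Draw 2: a1=3.528, a2=10.368, a3=1.488, a4=0.828, a5=1.593, a0=17.805; τ=−ln(0.3118)/17.805=0.065 → t=0.366; u2·a0=0.2830·17.805=5.039; a1=3.528 < 5.039 ≤ a1+a2=13.896 → R2 fires; R=8 A=4 X=6
Draw 3: a1=7.056, a2=12.288, a3=2.232, a4=1.656, a5=1.888, a0=25.120; τ=−ln(0.7616)/25.120=0.011 → t=0.377; u2·a0=0.8195·25.120=20.586; a1+a2=19.344 < 20.586 ≤ a1+…+a3=21.576 → R3 fires; R=10 A=4 X=6
Draw 4: a1=7.056, a2=15.360, a3=2.232, a4=1.656, a5=2.360, a0=28.664; τ=−ln(0.8921)/28.664=0.004 → t=0.381; u2·a0=0.5250·28.664=15.049; a1=7.056 < 15.049 ≤ a1+a2=22.416 → R2 fires; R=9 A=5 X=8
Draw 5: a1=11.760, a2=17.280, a3=2.976, a4=2.760, a5=2.655, a0=37.431; τ=−ln(0.7110)/37.431=0.009 → t=0.390; u2·a0=0.6552·37.431=24.525; a1=11.760 < 24.525 ≤ a1+a2=29.040 → R2 fires; R=8 A=6 X=10
Draw 6: a1=17.640, a2=18.432, a3=3.720, a4=4.140, a5=2.832, a0=46.764; τ=−ln(0.0993)/46.764=0.049 → t=0.439 > T=0.4: stop.
Read off X at T=0.4: 10

X at T = 10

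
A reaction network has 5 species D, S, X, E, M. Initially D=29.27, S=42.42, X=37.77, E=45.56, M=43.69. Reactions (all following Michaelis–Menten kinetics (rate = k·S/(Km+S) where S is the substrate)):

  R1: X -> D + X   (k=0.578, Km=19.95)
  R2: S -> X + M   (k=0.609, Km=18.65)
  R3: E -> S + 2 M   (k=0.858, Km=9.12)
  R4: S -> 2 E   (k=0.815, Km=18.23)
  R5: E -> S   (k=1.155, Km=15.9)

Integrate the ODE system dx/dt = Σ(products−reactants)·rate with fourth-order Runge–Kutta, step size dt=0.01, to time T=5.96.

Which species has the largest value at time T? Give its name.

RK4 with dt=0.01: 596 steps to T=5.96. Trajectory (selected grid times):
t=0.00: D=29.27 S=42.42 X=37.77 E=45.56 M=43.69
t=0.66: D=29.52 S=42.80 X=38.05 E=45.28 M=44.91
t=1.32: D=29.77 S=43.18 X=38.33 E=45.00 M=46.14
t=1.99: D=30.03 S=43.56 X=38.62 E=44.72 M=47.38
t=2.65: D=30.28 S=43.93 X=38.90 E=44.44 M=48.60
t=3.31: D=30.53 S=44.29 X=39.18 E=44.18 M=49.82
t=3.97: D=30.78 S=44.66 X=39.46 E=43.91 M=51.04
t=4.64: D=31.04 S=45.03 X=39.75 E=43.64 M=52.28
t=5.30: D=31.29 S=45.38 X=40.04 E=43.38 M=53.50
t=5.96: D=31.55 S=45.74 X=40.32 E=43.13 M=54.72
At T=5.96: D=31.55 S=45.74 X=40.32 E=43.13 M=54.72; the largest is M.

Dominant species at T: M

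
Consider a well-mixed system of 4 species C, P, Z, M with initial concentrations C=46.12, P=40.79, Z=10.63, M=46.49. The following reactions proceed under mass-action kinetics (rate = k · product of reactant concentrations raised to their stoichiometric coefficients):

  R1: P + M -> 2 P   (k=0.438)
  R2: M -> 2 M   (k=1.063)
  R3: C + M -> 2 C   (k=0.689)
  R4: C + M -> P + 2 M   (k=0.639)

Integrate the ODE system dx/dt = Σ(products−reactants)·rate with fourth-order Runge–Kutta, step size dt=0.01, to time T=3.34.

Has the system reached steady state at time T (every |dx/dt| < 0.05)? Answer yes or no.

Steady state at T: yes

RK4 with dt=0.01: 334 steps to T=3.34. Trajectory (selected grid times):
t=0.00: C=46.12 P=40.79 Z=10.63 M=46.49
t=0.37: C=49.21 P=125.09 Z=10.63 M=0.00
t=0.74: C=49.21 P=125.09 Z=10.63 M=0.00
t=1.11: C=49.21 P=125.09 Z=10.63 M=0.00
t=1.48: C=49.21 P=125.09 Z=10.63 M=0.00
t=1.86: C=49.21 P=125.09 Z=10.63 M=0.00
t=2.23: C=49.21 P=125.09 Z=10.63 M=0.00
t=2.60: C=49.21 P=125.09 Z=10.63 M=0.00
t=2.97: C=49.21 P=125.09 Z=10.63 M=0.00
t=3.34: C=49.21 P=125.09 Z=10.63 M=0.00
Rates at T: R1=0.0000, R2=0.0000, R3=0.0000, R4=0.0000
dx/dt at T (Σ net stoichiometry × rate): C=+0.0000, P=+0.0000, Z=+0.0000, M=-0.0000
Largest |dx/dt| is |+0.0000| (P) < 0.05 → steady.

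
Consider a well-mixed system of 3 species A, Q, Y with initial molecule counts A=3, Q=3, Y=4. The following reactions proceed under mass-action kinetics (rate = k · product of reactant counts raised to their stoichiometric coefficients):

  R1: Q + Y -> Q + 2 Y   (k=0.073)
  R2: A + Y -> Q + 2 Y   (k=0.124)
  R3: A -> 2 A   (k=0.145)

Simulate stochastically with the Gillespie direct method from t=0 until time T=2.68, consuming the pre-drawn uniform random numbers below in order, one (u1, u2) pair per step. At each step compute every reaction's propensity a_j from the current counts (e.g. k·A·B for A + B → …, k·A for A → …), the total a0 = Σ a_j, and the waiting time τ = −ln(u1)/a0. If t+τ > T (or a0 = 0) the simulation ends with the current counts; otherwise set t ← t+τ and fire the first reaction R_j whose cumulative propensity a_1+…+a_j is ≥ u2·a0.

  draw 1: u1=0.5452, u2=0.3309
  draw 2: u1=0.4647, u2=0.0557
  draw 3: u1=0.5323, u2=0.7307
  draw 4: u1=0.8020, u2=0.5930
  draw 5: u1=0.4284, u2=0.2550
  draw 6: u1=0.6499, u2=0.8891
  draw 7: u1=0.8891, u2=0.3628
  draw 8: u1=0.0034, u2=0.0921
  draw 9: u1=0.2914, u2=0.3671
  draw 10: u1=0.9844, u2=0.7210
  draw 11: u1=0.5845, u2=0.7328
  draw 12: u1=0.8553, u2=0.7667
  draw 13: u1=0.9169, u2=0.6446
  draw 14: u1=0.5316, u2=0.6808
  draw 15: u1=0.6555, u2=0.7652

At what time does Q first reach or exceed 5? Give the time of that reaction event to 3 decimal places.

t=0.000: A=3 Q=3 Y=4
Draw 1: a1=0.876, a2=1.488, a3=0.435, a0=2.799; τ=−ln(0.5452)/2.799=0.217 → t=0.217; u2·a0=0.3309·2.799=0.926; a1=0.876 < 0.926 ≤ a1+a2=2.364 → R2 fires; A=2 Q=4 Y=5
Draw 2: a1=1.460, a2=1.240, a3=0.290, a0=2.990; τ=−ln(0.4647)/2.990=0.256 → t=0.473; u2·a0=0.0557·2.990=0.167 ≤ a1=1.460 → R1 fires; A=2 Q=4 Y=6
Draw 3: a1=1.752, a2=1.488, a3=0.290, a0=3.530; τ=−ln(0.5323)/3.530=0.179 → t=0.652; u2·a0=0.7307·3.530=2.579; a1=1.752 < 2.579 ≤ a1+a2=3.240 → R2 fires; A=1 Q=5 Y=7
Draw 4: a1=2.555, a2=0.868, a3=0.145, a0=3.568; τ=−ln(0.8020)/3.568=0.062 → t=0.713; u2·a0=0.5930·3.568=2.116 ≤ a1=2.555 → R1 fires; A=1 Q=5 Y=8
Draw 5: a1=2.920, a2=0.992, a3=0.145, a0=4.057; τ=−ln(0.4284)/4.057=0.209 → t=0.922; u2·a0=0.2550·4.057=1.035 ≤ a1=2.920 → R1 fires; A=1 Q=5 Y=9
Draw 6: a1=3.285, a2=1.116, a3=0.145, a0=4.546; τ=−ln(0.6499)/4.546=0.095 → t=1.017; u2·a0=0.8891·4.546=4.042; a1=3.285 < 4.042 ≤ a1+a2=4.401 → R2 fires; A=0 Q=6 Y=10
Draw 7: a1=4.380, a2=0.000, a3=0.000, a0=4.380; τ=−ln(0.8891)/4.380=0.027 → t=1.044; u2·a0=0.3628·4.380=1.589 ≤ a1=4.380 → R1 fires; A=0 Q=6 Y=11
Draw 8: a1=4.818, a2=0.000, a3=0.000, a0=4.818; τ=−ln(0.0034)/4.818=1.180 → t=2.224; u2·a0=0.0921·4.818=0.444 ≤ a1=4.818 → R1 fires; A=0 Q=6 Y=12
Draw 9: a1=5.256, a2=0.000, a3=0.000, a0=5.256; τ=−ln(0.2914)/5.256=0.235 → t=2.458; u2·a0=0.3671·5.256=1.929 ≤ a1=5.256 → R1 fires; A=0 Q=6 Y=13
Draw 10: a1=5.694, a2=0.000, a3=0.000, a0=5.694; τ=−ln(0.9844)/5.694=0.003 → t=2.461; u2·a0=0.7210·5.694=4.105 ≤ a1=5.694 → R1 fires; A=0 Q=6 Y=14
Draw 11: a1=6.132, a2=0.000, a3=0.000, a0=6.132; τ=−ln(0.5845)/6.132=0.088 → t=2.549; u2·a0=0.7328·6.132=4.494 ≤ a1=6.132 → R1 fires; A=0 Q=6 Y=15
Draw 12: a1=6.570, a2=0.000, a3=0.000, a0=6.570; τ=−ln(0.8553)/6.570=0.024 → t=2.573; u2·a0=0.7667·6.570=5.037 ≤ a1=6.570 → R1 fires; A=0 Q=6 Y=16
Draw 13: a1=7.008, a2=0.000, a3=0.000, a0=7.008; τ=−ln(0.9169)/7.008=0.012 → t=2.585; u2·a0=0.6446·7.008=4.517 ≤ a1=7.008 → R1 fires; A=0 Q=6 Y=17
Draw 14: a1=7.446, a2=0.000, a3=0.000, a0=7.446; τ=−ln(0.5316)/7.446=0.085 → t=2.670; u2·a0=0.6808·7.446=5.069 ≤ a1=7.446 → R1 fires; A=0 Q=6 Y=18
Draw 15: a1=7.884, a2=0.000, a3=0.000, a0=7.884; τ=−ln(0.6555)/7.884=0.054 → t=2.723 > T=2.68: stop.
Q first becomes ≥ 5 when it reaches 5 at the event at t=0.652.

Threshold first reached at t = 0.652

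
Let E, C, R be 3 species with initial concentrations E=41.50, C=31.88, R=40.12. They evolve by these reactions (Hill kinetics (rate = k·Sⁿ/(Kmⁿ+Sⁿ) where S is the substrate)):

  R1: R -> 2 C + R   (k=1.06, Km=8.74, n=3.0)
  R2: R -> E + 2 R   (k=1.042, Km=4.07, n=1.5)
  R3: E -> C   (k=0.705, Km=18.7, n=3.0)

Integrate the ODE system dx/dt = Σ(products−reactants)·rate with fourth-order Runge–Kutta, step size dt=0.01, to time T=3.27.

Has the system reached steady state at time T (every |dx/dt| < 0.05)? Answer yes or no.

Steady state at T: no

RK4 with dt=0.01: 327 steps to T=3.27. Trajectory (selected grid times):
t=0.00: E=41.50 C=31.88 R=40.12
t=0.36: E=41.63 C=32.87 R=40.48
t=0.73: E=41.77 C=33.88 R=40.86
t=1.09: E=41.90 C=34.87 R=41.22
t=1.45: E=42.03 C=35.86 R=41.58
t=1.82: E=42.16 C=36.88 R=41.96
t=2.18: E=42.29 C=37.87 R=42.32
t=2.54: E=42.42 C=38.86 R=42.69
t=2.91: E=42.56 C=39.88 R=43.06
t=3.27: E=42.69 C=40.87 R=43.43
Rates at T: R1=1.0514, R2=1.0129, R3=0.6503
dx/dt at T (Σ net stoichiometry × rate): E=+0.3626, C=+2.7532, R=+1.0129
Largest |dx/dt| is |+2.7532| (C) ≥ 0.05 → not steady.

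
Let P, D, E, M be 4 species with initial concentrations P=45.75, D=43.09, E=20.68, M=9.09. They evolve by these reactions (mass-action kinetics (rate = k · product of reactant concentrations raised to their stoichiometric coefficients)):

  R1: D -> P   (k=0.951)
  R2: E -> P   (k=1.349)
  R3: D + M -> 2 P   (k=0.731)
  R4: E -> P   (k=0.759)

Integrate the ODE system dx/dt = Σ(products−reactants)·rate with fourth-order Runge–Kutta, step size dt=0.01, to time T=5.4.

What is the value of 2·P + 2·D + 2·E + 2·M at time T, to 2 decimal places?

Check how each reaction changes W = 2·P + 2·D + 2·E + 2·M (weight of products minus weight of reactants):
R1: D -> P: (2·1) − (2·1) = 2 − 2 = 0
R2: E -> P: (2·1) − (2·1) = 2 − 2 = 0
R3: D + M -> 2 P: (2·2) − (2·1 + 2·1) = 4 − 4 = 0
R4: E -> P: (2·1) − (2·1) = 2 − 2 = 0
Every reaction leaves W unchanged, so W is conserved and no simulation is needed: W(T) = W(0) = 2·45.75 + 2·43.09 + 2·20.68 + 2·9.09 = 237.22

Value at T = 237.22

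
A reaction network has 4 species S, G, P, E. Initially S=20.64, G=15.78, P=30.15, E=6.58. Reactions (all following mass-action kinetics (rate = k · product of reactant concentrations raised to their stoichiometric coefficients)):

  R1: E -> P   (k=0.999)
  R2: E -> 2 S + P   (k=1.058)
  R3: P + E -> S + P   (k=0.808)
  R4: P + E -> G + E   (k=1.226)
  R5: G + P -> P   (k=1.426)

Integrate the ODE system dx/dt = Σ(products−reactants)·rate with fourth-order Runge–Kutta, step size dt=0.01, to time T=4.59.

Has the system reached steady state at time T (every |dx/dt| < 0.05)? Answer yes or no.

Steady state at T: yes

RK4 with dt=0.01: 459 steps to T=4.59. Trajectory (selected grid times):
t=0.00: S=20.64 G=15.78 P=30.15 E=6.58
t=0.51: S=27.24 G=0.00 P=21.66 E=0.00
t=1.02: S=27.24 G=0.00 P=21.66 E=0.00
t=1.53: S=27.24 G=0.00 P=21.66 E=0.00
t=2.04: S=27.24 G=0.00 P=21.66 E=0.00
t=2.55: S=27.24 G=0.00 P=21.66 E=0.00
t=3.06: S=27.24 G=0.00 P=21.66 E=0.00
t=3.57: S=27.24 G=0.00 P=21.66 E=0.00
t=4.08: S=27.24 G=0.00 P=21.66 E=0.00
t=4.59: S=27.24 G=0.00 P=21.66 E=0.00
Rates at T: R1=0.0000, R2=0.0000, R3=0.0000, R4=0.0000, R5=0.0000
dx/dt at T (Σ net stoichiometry × rate): S=+0.0000, G=-0.0000, P=-0.0000, E=-0.0000
Largest |dx/dt| is |-0.0000| (G) < 0.05 → steady.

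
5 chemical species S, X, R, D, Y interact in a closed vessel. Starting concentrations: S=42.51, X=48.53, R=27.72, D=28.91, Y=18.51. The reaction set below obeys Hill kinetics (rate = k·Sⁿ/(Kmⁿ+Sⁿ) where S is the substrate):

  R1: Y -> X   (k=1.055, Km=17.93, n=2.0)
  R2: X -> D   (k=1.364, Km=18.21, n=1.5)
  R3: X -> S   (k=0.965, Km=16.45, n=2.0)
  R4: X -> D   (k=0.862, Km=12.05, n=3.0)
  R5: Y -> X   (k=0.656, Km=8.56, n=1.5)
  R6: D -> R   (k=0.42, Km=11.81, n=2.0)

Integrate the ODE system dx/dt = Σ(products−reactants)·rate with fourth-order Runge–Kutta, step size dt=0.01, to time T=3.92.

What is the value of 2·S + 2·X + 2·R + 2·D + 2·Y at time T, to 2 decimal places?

Value at T = 332.36

Check how each reaction changes W = 2·S + 2·X + 2·R + 2·D + 2·Y (weight of products minus weight of reactants):
R1: Y -> X: (2·1) − (2·1) = 2 − 2 = 0
R2: X -> D: (2·1) − (2·1) = 2 − 2 = 0
R3: X -> S: (2·1) − (2·1) = 2 − 2 = 0
R4: X -> D: (2·1) − (2·1) = 2 − 2 = 0
R5: Y -> X: (2·1) − (2·1) = 2 − 2 = 0
R6: D -> R: (2·1) − (2·1) = 2 − 2 = 0
Every reaction leaves W unchanged, so W is conserved and no simulation is needed: W(T) = W(0) = 2·42.51 + 2·48.53 + 2·27.72 + 2·28.91 + 2·18.51 = 332.36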